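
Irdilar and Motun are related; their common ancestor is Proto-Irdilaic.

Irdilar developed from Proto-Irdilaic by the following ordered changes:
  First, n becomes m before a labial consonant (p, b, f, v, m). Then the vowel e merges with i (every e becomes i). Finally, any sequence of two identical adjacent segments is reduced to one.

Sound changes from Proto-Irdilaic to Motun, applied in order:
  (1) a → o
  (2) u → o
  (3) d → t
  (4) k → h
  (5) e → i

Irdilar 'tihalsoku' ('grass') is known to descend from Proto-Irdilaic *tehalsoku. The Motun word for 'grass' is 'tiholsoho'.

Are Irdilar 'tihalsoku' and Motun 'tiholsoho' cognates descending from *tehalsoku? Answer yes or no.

Derive the expected Motun reflex of *tehalsoku:
Motun: start from *tehalsoku.
  rule 1 (vowel merger): tehalsoku → teholsoku
  rule 2 (vowel merger): teholsoku → teholsoko
  rule 3: no change — teholsoko
  rule 4 (unconditioned shift): teholsoko → teholsoho
  rule 5 (vowel merger): teholsoho → tiholsoho
  ⇒ Motun tiholsoho
Motun 'tiholsoho' matches the regular reflex exactly, so the pair is cognate.

yes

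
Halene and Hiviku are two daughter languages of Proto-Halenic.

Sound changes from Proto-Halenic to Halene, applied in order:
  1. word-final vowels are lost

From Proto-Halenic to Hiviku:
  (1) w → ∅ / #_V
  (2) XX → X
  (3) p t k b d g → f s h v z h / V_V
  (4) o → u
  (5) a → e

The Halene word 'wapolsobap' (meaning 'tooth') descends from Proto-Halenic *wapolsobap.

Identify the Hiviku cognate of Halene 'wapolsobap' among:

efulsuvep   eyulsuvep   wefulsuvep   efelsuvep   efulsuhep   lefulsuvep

efulsuvep

Hiviku: start from *wapolsobap.
  rule 1 (glide loss): wapolsobap → apolsobap
  rule 2: no change — apolsobap
  rule 3 (intervocalic lenition): apolsobap → afolsovap
  rule 4 (vowel merger): afolsovap → afulsuvap
  rule 5 (vowel merger): afulsuvap → efulsuvep
  ⇒ Hiviku efulsuvep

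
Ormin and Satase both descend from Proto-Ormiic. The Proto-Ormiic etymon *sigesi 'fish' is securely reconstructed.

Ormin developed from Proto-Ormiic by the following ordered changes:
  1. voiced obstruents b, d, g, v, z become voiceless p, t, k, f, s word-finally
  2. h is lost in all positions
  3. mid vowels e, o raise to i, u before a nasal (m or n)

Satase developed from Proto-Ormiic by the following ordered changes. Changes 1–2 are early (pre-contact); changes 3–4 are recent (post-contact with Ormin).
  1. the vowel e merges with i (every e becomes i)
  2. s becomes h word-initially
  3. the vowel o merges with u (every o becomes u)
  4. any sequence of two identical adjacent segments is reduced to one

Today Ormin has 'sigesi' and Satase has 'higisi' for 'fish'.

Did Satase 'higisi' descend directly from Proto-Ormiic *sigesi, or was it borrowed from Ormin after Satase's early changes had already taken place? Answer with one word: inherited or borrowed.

If inherited, *sigesi would pass through all of Satase's changes:
Satase: start from *sigesi.
  rule 1 (vowel merger): sigesi → sigisi
  rule 2 (debuccalisation): sigisi → higisi
  rule 3: no change — higisi
  rule 4: no change — higisi
  ⇒ Satase higisi
If borrowed from Ormin 'sigesi' after the early changes, it would undergo only the recent ones:
  rule 3 (vowel merger): no change (sigesi)
  rule 4 (degemination): no change (sigesi)
  ⇒ as a loan: sigesi
Satase 'higisi' matches the inherited outcome exactly, so it is an inherited cognate, not a loan.

inherited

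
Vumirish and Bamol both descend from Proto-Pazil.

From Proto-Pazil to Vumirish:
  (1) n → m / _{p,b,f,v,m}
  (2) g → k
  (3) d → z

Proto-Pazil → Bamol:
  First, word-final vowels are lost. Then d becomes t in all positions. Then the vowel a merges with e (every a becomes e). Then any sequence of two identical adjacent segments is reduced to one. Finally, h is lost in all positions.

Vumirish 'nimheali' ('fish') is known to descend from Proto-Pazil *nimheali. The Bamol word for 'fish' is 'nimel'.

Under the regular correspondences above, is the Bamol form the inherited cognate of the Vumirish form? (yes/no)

yes

Derive the expected Bamol reflex of *nimheali:
Bamol: start from *nimheali.
  rule 1 (apocope): nimheali → nimheal
  rule 2: no change — nimheal
  rule 3 (vowel merger): nimheal → nimheel
  rule 4 (degemination): nimheel → nimhel
  rule 5 (h-loss): nimhel → nimel
  ⇒ Bamol nimel
Bamol 'nimel' matches the regular reflex exactly, so the pair is cognate.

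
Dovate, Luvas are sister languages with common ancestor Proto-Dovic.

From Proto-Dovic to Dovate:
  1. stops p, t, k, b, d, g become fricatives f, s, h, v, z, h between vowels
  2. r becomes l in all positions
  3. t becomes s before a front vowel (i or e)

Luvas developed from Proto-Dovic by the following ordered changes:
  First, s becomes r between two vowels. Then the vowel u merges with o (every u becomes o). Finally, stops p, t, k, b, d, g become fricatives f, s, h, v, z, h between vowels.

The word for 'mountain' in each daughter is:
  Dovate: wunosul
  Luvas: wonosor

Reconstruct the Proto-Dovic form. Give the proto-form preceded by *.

*wunotur

Position 7: Dovate has l, Luvas has r. Taking the neighbouring segments as reconstructed: Dovate l could go back to *l or *r; Luvas r can only go back to *r — the one source consistent with every daughter is *r.
Position 6: Dovate has u, Luvas has o. Dovate preserves u here (none of its changes turn any other segment into u), so the proto-segment is *u.
This points to *wunotur. Verify forward in each daughter:
Dovate: start from *wunotur.
  rule 1 (intervocalic lenition): wunotur → wunosur
  rule 2 (unconditioned shift): wunosur → wunosul
  rule 3: no change — wunosul
  ⇒ Dovate wunosul
Luvas: start from *wunotur.
  rule 1: no change — wunotur
  rule 2 (vowel merger): wunotur → wonotor
  rule 3 (intervocalic lenition): wonotor → wonosor
  ⇒ Luvas wonosor
No other proto-form is consistent with every reflex, so the reconstruction is *wunotur.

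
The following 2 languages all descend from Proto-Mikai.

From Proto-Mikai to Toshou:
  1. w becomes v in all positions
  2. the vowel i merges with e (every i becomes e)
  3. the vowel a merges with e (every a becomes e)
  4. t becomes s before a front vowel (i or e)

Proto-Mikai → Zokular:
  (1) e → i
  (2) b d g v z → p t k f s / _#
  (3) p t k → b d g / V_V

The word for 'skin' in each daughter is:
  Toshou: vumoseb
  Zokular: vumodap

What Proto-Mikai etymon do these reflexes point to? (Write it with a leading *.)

*vumotab

Position 7: Toshou has b, Zokular has p. Toshou preserves b here (none of its changes turn any other segment into b), so the proto-segment is *b.
Position 5: Toshou has s, Zokular has d. Taking the neighbouring segments as reconstructed: Toshou s could go back to *t or *s; Zokular d could go back to *t or *d — the one source consistent with every daughter is *t.
Continuing position by position gives *vumotab; check it forward:
Toshou: start from *vumotab.
  rule 1: no change — vumotab
  rule 2: no change — vumotab
  rule 3 (vowel merger): vumotab → vumoteb
  rule 4 (palatalisation): vumoteb → vumoseb
  ⇒ Toshou vumoseb
Zokular: start from *vumotab.
  rule 1: no change — vumotab
  rule 2 (final devoicing): vumotab → vumotap
  rule 3 (intervocalic voicing): vumotap → vumodap
  ⇒ Zokular vumodap
*vumotab is the unique common source.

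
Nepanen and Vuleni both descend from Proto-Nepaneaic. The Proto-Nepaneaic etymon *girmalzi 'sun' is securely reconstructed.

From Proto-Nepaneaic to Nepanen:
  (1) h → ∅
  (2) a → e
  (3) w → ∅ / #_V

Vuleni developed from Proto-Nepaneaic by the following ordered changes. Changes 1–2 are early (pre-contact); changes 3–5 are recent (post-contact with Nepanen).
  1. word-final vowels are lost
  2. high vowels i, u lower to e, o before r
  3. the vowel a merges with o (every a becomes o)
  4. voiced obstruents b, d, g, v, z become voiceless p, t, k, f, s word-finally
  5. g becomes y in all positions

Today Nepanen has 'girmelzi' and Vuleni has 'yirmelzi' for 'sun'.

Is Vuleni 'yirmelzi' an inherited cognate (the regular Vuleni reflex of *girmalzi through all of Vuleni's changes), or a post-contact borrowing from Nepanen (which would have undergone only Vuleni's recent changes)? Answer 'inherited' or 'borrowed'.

borrowed

If inherited, *girmalzi would pass through all of Vuleni's changes:
Vuleni: *girmalzi
  girmalzi → girmalz   [apocope]
  girmalz → germalz   [pre-rhotic lowering]
  germalz → germolz   [vowel merger]
  germolz → germols   [final devoicing]
  germols → yermols   [unconditioned shift]
  giving Vuleni yermols.
If borrowed from Nepanen 'girmelzi' after the early changes, it would undergo only the recent ones:
  rule 3 (vowel merger): no change (girmelzi)
  rule 4 (final devoicing): no change (girmelzi)
  rule 5 (unconditioned shift): girmelzi → yirmelzi
  ⇒ as a loan: yirmelzi
Vuleni 'yirmelzi' matches the loan outcome 'yirmelzi', not the inherited 'yermols' — it skipped the early Vuleni changes, so it was borrowed from Nepanen.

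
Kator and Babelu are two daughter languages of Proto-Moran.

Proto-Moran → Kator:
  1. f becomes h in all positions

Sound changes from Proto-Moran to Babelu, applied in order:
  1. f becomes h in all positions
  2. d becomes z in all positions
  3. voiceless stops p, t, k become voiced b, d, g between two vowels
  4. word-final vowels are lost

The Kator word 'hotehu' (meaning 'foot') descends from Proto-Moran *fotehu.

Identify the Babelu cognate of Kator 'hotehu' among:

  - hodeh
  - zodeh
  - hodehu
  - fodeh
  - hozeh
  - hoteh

Babelu: *fotehu
  fotehu → hotehu   [unconditioned shift]
  hotehu (rule 2 does not apply)
  hotehu → hodehu   [intervocalic voicing]
  hodehu → hodeh   [apocope]
  giving Babelu hodeh.

hodeh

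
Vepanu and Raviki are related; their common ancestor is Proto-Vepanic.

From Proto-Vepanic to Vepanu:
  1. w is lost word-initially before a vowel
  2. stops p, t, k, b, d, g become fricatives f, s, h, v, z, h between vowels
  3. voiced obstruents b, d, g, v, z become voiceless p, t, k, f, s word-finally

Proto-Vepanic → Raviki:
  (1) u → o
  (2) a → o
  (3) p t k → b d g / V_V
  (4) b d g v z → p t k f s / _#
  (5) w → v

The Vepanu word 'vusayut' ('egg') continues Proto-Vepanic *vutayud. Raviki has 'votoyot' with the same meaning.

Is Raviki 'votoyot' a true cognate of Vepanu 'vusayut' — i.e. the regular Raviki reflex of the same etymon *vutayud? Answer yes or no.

Derive the expected Raviki reflex of *vutayud:
Raviki: *vutayud > votayod > votoyod > vodoyod > vodoyot  (by vowel merger, vowel merger, intervocalic voicing, final devoicing)
The regular Raviki reflex would be 'vodoyot', but the attested form is 'votoyot'. The correspondence is irregular, so they are not cognates (the Raviki form has a different source).

no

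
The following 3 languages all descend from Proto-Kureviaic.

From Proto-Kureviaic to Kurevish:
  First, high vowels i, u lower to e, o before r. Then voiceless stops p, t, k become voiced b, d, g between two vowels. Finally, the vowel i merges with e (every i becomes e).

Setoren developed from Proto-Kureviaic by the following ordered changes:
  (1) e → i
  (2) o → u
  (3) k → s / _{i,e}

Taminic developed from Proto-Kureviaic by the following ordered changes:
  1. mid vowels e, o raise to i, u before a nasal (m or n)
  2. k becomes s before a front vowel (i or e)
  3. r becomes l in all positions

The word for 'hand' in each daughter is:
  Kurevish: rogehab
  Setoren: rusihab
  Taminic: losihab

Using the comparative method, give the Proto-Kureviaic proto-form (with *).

Position 4: Kurevish has e, Setoren has i, Taminic has i. Taking the neighbouring segments as reconstructed: Kurevish e could go back to *e or *i; Setoren i could go back to *e or *i; Taminic i can only go back to *i — the one source consistent with every daughter is *i.
Position 2: Kurevish has o, Setoren has u, Taminic has o. Taminic preserves o here (none of its changes turn any other segment into o), so the proto-segment is *o.
Position 3: Kurevish has g, Setoren has s, Taminic has s. Taking the neighbouring segments as reconstructed: Kurevish g could go back to *k or *g; Setoren s could go back to *k or *s; Taminic s could go back to *k or *s — the one source consistent with every daughter is *k.
Continuing position by position gives *rokihab; check it forward:
Kurevish: start from *rokihab.
  rule 1: no change — rokihab
  rule 2 (intervocalic voicing): rokihab → rogihab
  rule 3 (vowel merger): rogihab → rogehab
  ⇒ Kurevish rogehab
Setoren: start from *rokihab.
  rule 1: no change — rokihab
  rule 2 (vowel merger): rokihab → rukihab
  rule 3 (palatalisation): rukihab → rusihab
  ⇒ Setoren rusihab
Taminic: start from *rokihab.
  rule 1: no change — rokihab
  rule 2 (palatalisation): rokihab → rosihab
  rule 3 (unconditioned shift): rosihab → losihab
  ⇒ Taminic losihab
No other proto-form is consistent with every reflex, so the reconstruction is *rokihab.

*rokihab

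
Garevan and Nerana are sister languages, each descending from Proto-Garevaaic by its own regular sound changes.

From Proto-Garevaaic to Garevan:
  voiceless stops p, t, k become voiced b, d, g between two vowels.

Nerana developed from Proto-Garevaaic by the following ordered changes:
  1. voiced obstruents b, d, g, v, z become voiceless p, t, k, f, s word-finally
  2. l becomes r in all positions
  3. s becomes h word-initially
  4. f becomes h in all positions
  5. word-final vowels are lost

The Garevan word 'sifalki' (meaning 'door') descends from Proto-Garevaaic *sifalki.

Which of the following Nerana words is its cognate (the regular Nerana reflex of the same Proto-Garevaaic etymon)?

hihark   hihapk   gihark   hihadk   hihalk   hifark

hihark

Nerana: *sifalki
  sifalki (rule 1 does not apply)
  sifalki → sifarki   [unconditioned shift]
  sifarki → hifarki   [debuccalisation]
  hifarki → hiharki   [unconditioned shift]
  hiharki → hihark   [apocope]
  giving Nerana hihark.
The other candidates each miss or misapply at least one Nerana change.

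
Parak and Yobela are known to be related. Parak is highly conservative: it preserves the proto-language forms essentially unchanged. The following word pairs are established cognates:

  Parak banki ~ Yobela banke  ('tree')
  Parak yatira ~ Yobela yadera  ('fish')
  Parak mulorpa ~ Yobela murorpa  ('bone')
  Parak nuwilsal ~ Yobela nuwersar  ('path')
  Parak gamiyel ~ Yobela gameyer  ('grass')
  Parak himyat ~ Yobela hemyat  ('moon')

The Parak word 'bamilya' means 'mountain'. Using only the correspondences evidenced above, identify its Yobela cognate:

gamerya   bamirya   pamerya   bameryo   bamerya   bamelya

bamerya

nuwilsal ~ nuwersar, gamiyel ~ gameyer — Parak i corresponds to Yobela e after a consonant, before a consonant other than r, m, n, p, b, f, v.
nuwilsal ~ nuwersar — Parak l corresponds to Yobela r after a vowel, before a consonant other than r, m, n, p, b, f, v.
Applying these to Parak 'bamilya':
  bamilya → bamelya   (i→e after a consonant, before a consonant other than r, m, n, p, b, f, v)
  bamelya → bamerya   (l→r after a vowel, before a consonant other than r, m, n, p, b, f, v)
So the Yobela cognate is 'bamerya'.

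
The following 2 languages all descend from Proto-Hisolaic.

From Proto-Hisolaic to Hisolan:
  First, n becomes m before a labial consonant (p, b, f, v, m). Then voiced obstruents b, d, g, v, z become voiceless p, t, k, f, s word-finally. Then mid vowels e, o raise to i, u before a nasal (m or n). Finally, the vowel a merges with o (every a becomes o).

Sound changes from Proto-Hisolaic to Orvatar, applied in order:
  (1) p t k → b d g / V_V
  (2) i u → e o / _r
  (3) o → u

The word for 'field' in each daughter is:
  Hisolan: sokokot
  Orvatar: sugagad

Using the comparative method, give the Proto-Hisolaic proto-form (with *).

Position 6: Hisolan has o, Orvatar has a. Orvatar preserves a here (none of its changes turn any other segment into a), so the proto-segment is *a.
Position 3: Hisolan has k, Orvatar has g. Taking the neighbouring segments as reconstructed: Hisolan k can only go back to *k; Orvatar g could go back to *k or *g — the one source consistent with every daughter is *k.
This points to *sokakad. Verify forward in each daughter:
Hisolan: *sokakad > sokakat > sokokot  (by final devoicing, vowel merger)
Orvatar: *sokakad
  sokakad → sogagad   [intervocalic voicing]
  sogagad (rule 2 does not apply)
  sogagad → sugagad   [vowel merger]
  giving Orvatar sugagad.
*sokakad is the unique common source.

*sokakad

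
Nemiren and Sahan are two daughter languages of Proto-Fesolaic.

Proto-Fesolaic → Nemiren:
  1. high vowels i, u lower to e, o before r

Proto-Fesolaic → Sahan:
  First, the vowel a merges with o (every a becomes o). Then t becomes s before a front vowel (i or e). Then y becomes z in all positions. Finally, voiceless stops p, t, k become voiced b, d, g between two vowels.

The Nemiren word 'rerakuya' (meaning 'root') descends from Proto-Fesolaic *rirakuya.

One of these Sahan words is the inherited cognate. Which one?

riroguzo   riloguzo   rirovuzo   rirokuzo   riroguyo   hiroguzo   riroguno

Sahan: *rirakuya > rirokuyo > rirokuzo > riroguzo  (by vowel merger, unconditioned shift, intervocalic voicing)
The other candidates each miss or misapply at least one Sahan change.

riroguzo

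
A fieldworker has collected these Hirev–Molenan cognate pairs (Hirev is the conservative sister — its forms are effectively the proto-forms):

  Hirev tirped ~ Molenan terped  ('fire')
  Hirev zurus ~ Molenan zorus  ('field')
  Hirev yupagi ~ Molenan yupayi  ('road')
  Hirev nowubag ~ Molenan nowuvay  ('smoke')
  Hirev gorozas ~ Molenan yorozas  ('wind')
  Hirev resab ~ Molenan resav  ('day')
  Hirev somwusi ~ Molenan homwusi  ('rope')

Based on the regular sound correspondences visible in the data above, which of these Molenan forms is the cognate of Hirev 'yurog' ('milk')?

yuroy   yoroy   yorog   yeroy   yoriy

zurus ~ zorus — Hirev u corresponds to Molenan o after a consonant, before r.
nowubag ~ nowuvay — Hirev g corresponds to Molenan y word-finally.
Applying these to Hirev 'yurog':
  yurog → yorog   (u→o after a consonant, before r)
  yorog → yoroy   (g→y word-finally)
So the Molenan cognate is 'yoroy'.

yoroy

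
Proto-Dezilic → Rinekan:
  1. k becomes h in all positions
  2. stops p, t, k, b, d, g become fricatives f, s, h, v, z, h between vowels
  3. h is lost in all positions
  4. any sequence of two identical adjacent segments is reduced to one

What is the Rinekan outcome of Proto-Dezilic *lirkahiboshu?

Rinekan: *lirkahiboshu
  lirkahiboshu → lirhahiboshu   [unconditioned shift]
  lirhahiboshu → lirhahivoshu   [intervocalic lenition]
  lirhahivoshu → liraivosu   [h-loss]
  liraivosu (rule 4 does not apply)
  giving Rinekan liraivosu.

liraivosu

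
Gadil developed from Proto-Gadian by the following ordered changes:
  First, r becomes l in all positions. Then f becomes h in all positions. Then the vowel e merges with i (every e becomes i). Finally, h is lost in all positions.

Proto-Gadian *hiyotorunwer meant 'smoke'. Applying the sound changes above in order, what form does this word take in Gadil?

Gadil: *hiyotorunwer
  hiyotorunwer → hiyotolunwel   [unconditioned shift]
  hiyotolunwel (rule 2 does not apply)
  hiyotolunwel → hiyotolunwil   [vowel merger]
  hiyotolunwil → iyotolunwil   [h-loss]
  giving Gadil iyotolunwil.

iyotolunwil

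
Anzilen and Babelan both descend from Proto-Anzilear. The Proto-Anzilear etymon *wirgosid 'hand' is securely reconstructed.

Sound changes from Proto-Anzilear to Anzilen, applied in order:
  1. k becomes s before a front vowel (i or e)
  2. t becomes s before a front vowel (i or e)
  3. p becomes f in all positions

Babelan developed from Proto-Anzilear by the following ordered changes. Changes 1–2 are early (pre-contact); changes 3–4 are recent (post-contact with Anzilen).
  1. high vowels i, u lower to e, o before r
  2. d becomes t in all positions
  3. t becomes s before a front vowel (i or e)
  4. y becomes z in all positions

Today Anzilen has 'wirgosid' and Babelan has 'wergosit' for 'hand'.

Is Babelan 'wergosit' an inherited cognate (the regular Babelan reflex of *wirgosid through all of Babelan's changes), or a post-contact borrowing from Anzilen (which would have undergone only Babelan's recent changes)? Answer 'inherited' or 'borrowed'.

inherited

If inherited, *wirgosid would pass through all of Babelan's changes:
Babelan: start from *wirgosid.
  rule 1 (pre-rhotic lowering): wirgosid → wergosid
  rule 2 (unconditioned shift): wergosid → wergosit
  rule 3: no change — wergosit
  rule 4: no change — wergosit
  ⇒ Babelan wergosit
If borrowed from Anzilen 'wirgosid' after the early changes, it would undergo only the recent ones:
  rule 3 (palatalisation): no change (wirgosid)
  rule 4 (unconditioned shift): no change (wirgosid)
  ⇒ as a loan: wirgosid
Babelan 'wergosit' matches the inherited outcome exactly, so it is an inherited cognate, not a loan.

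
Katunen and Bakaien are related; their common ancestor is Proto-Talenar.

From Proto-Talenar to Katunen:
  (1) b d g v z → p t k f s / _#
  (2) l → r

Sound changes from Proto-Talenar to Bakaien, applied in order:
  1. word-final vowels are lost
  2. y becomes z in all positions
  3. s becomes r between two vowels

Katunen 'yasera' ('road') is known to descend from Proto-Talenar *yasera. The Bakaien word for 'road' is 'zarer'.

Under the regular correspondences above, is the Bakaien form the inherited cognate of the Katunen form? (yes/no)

yes

Derive the expected Bakaien reflex of *yasera:
Bakaien: *yasera
  yasera → yaser   [apocope]
  yaser → zaser   [unconditioned shift]
  zaser → zarer   [rhotacism]
  giving Bakaien zarer.
Bakaien 'zarer' matches the regular reflex exactly, so the pair is cognate.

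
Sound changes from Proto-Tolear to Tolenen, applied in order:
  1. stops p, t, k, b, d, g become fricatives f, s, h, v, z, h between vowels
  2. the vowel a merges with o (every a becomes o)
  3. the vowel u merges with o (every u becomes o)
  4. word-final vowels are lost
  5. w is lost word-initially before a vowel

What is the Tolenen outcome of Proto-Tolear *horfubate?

horfovos

Tolenen: *horfubate > horfuvase > horfuvose > horfovose > horfovos  (by intervocalic lenition, vowel merger, vowel merger, apocope)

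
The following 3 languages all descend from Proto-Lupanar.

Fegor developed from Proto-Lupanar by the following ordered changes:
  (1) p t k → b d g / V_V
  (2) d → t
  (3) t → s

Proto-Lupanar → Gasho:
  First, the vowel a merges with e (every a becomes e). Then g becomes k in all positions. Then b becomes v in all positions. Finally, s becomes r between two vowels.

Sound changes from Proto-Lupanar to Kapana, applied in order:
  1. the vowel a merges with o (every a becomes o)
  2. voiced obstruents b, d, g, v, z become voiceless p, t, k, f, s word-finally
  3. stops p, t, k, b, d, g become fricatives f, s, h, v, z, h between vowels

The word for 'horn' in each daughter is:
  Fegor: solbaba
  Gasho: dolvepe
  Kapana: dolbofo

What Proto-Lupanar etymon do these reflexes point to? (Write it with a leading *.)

*dolbapa

Position 4: Fegor has b, Gasho has v, Kapana has b. Kapana preserves b here (none of its changes turn any other segment into b), so the proto-segment is *b.
Position 7: Fegor has a, Gasho has e, Kapana has o. Fegor preserves a here (none of its changes turn any other segment into a), so the proto-segment is *a.
Position 1: Fegor has s, Gasho has d, Kapana has d. Gasho preserves d here (none of its changes turn any other segment into d), so the proto-segment is *d.
Continuing position by position gives *dolbapa; check it forward:
Fegor: *dolbapa > dolbaba > tolbaba > solbaba  (by intervocalic voicing, unconditioned shift, unconditioned shift)
Gasho: start from *dolbapa.
  rule 1 (vowel merger): dolbapa → dolbepe
  rule 2: no change — dolbepe
  rule 3 (unconditioned shift): dolbepe → dolvepe
  rule 4: no change — dolvepe
  ⇒ Gasho dolvepe
Kapana: *dolbapa > dolbopo > dolbofo  (by vowel merger, intervocalic lenition)
*dolbapa is the unique common source.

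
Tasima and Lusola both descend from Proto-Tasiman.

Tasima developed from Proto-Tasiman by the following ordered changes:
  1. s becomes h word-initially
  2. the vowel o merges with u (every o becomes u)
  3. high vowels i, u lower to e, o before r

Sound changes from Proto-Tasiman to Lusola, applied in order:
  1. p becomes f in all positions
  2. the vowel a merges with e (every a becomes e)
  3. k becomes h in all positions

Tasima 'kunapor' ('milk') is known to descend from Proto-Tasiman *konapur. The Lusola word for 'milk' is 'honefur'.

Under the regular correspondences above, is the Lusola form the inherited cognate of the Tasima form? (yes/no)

yes

Derive the expected Lusola reflex of *konapur:
Lusola: *konapur
  konapur → konafur   [unconditioned shift]
  konafur → konefur   [vowel merger]
  konefur → honefur   [unconditioned shift]
  giving Lusola honefur.
Lusola 'honefur' matches the regular reflex exactly, so the pair is cognate.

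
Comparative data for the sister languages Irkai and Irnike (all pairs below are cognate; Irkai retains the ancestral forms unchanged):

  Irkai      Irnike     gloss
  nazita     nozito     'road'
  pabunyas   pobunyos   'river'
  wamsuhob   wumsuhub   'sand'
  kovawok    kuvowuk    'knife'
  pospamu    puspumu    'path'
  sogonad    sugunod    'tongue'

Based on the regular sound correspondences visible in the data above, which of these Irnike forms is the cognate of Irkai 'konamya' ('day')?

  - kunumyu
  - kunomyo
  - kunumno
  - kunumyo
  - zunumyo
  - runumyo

kunumyo

sogonad ~ sugunod — Irkai o corresponds to Irnike u after a consonant, before a nasal.
wamsuhob ~ wumsuhub, pospamu ~ puspumu — Irkai a corresponds to Irnike u after a consonant, before a nasal.
nazita ~ nozito — Irkai a corresponds to Irnike o word-finally.
Applying these to Irkai 'konamya':
  konamya → kunamya   (o→u after a consonant, before a nasal)
  kunamya → kunumya   (a→u after a consonant, before a nasal)
  kunumya → kunumyo   (a→o word-finally)
So the Irnike cognate is 'kunumyo'.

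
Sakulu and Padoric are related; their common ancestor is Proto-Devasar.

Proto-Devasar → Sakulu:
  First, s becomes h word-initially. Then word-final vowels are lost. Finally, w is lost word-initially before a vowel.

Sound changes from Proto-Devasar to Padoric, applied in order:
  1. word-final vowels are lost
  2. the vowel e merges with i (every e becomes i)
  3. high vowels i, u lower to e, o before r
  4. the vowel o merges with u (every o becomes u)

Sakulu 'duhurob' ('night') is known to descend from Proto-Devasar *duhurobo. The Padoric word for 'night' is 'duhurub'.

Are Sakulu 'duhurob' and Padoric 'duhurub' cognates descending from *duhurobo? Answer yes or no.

yes

Derive the expected Padoric reflex of *duhurobo:
Padoric: *duhurobo > duhurob > duhorob > duhurub  (by apocope, pre-rhotic lowering, vowel merger)
Padoric 'duhurub' matches the regular reflex exactly, so the pair is cognate.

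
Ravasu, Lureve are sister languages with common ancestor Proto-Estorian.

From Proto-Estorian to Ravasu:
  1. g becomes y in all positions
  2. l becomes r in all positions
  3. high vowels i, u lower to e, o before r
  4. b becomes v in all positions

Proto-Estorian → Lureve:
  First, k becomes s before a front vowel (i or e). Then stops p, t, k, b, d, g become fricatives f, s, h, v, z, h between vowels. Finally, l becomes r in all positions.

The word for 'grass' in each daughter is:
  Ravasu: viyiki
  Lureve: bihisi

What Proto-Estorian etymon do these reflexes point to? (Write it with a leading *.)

Position 1: Ravasu has v, Lureve has b. Lureve preserves b here (none of its changes turn any other segment into b), so the proto-segment is *b.
Position 3: Ravasu has y, Lureve has h. Taking the neighbouring segments as reconstructed: Ravasu y could go back to *g or *y; Lureve h could go back to *g or *h — the one source consistent with every daughter is *g.
Position 5: Ravasu has k, Lureve has s. Ravasu preserves k here (none of its changes turn any other segment into k), so the proto-segment is *k.
This points to *bigiki. Verify forward in each daughter:
Ravasu: *bigiki
  bigiki → biyiki   [unconditioned shift]
  biyiki (rule 2 does not apply)
  biyiki (rule 3 does not apply)
  biyiki → viyiki   [unconditioned shift]
  giving Ravasu viyiki.
Lureve: *bigiki > bigisi > bihisi  (by palatalisation, intervocalic lenition)
No other proto-form is consistent with every reflex, so the reconstruction is *bigiki.

*bigiki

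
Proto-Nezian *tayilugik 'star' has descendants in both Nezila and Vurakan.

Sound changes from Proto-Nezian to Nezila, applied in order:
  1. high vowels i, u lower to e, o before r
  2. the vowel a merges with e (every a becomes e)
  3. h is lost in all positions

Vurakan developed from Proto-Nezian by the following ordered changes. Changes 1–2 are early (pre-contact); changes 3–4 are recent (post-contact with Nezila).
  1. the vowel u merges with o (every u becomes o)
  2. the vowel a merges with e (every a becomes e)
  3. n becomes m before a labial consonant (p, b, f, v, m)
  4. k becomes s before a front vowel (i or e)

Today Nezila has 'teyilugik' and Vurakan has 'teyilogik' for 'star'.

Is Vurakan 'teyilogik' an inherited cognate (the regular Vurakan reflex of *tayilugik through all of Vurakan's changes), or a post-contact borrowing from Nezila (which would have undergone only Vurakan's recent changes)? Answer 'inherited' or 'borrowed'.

inherited

If inherited, *tayilugik would pass through all of Vurakan's changes:
Vurakan: *tayilugik > tayilogik > teyilogik  (by vowel merger, vowel merger)
If borrowed from Nezila 'teyilugik' after the early changes, it would undergo only the recent ones:
  rule 3 (nasal place assimilation): no change (teyilugik)
  rule 4 (palatalisation): no change (teyilugik)
  ⇒ as a loan: teyilugik
Vurakan 'teyilogik' matches the inherited outcome exactly, so it is an inherited cognate, not a loan.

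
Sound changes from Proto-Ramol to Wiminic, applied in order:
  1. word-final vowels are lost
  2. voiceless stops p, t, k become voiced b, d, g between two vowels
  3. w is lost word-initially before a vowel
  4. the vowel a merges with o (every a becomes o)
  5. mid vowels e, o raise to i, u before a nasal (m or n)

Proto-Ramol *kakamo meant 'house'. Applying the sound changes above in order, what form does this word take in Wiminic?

kogum

Wiminic: *kakamo
  kakamo → kakam   [apocope]
  kakam → kagam   [intervocalic voicing]
  kagam (rule 3 does not apply)
  kagam → kogom   [vowel merger]
  kogom → kogum   [pre-nasal raising]
  giving Wiminic kogum.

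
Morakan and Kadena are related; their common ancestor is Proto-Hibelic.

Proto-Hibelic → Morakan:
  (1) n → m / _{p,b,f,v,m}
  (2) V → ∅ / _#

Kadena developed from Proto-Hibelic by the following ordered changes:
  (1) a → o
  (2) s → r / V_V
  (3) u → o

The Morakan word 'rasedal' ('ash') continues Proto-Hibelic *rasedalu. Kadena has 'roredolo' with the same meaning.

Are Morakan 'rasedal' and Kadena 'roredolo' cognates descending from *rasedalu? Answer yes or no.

yes

Derive the expected Kadena reflex of *rasedalu:
Kadena: *rasedalu > rosedolu > roredolu > roredolo  (by vowel merger, rhotacism, vowel merger)
Kadena 'roredolo' matches the regular reflex exactly, so the pair is cognate.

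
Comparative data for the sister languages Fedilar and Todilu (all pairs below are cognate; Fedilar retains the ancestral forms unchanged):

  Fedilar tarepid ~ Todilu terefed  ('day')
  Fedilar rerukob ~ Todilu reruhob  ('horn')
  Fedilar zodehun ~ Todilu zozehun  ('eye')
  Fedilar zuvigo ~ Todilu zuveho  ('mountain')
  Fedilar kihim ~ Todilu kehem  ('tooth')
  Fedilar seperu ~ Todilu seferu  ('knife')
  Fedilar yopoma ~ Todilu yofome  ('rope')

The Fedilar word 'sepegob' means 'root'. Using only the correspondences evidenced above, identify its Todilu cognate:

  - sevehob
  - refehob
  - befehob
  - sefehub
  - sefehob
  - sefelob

seperu ~ seferu — Fedilar p corresponds to Todilu f between vowels (before a front vowel).
zuvigo ~ zuveho — Fedilar g corresponds to Todilu h between vowels (before a back vowel).
Applying these to Fedilar 'sepegob':
  sepegob → sefegob   (p→f between vowels (before a front vowel))
  sefegob → sefehob   (g→h between vowels (before a back vowel))
So the Todilu cognate is 'sefehob'.

sefehob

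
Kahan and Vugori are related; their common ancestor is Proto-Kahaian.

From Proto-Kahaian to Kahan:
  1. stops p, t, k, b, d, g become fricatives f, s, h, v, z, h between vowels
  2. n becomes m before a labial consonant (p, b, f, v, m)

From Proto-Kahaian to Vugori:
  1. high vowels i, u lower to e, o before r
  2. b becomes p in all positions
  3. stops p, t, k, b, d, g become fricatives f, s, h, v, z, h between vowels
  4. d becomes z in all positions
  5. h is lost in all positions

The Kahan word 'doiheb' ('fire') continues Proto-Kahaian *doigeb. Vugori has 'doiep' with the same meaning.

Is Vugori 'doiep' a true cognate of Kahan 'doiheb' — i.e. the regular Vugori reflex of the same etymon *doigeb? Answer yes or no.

no

Derive the expected Vugori reflex of *doigeb:
Vugori: *doigeb
  doigeb (rule 1 does not apply)
  doigeb → doigep   [unconditioned shift]
  doigep → doihep   [intervocalic lenition]
  doihep → zoihep   [unconditioned shift]
  zoihep → zoiep   [h-loss]
  giving Vugori zoiep.
The regular Vugori reflex would be 'zoiep', but the attested form is 'doiep'. The correspondence is irregular, so they are not cognates (the Vugori form has a different source).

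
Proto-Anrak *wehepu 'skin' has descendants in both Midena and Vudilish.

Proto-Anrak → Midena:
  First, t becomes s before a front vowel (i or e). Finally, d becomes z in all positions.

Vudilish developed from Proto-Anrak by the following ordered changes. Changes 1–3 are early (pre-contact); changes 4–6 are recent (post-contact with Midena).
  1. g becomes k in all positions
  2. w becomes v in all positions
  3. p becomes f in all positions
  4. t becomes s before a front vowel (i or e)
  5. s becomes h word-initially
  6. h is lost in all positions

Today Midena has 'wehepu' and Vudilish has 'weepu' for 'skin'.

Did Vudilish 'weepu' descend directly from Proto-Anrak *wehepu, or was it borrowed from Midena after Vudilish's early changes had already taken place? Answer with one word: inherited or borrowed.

borrowed

If inherited, *wehepu would pass through all of Vudilish's changes:
Vudilish: start from *wehepu.
  rule 1: no change — wehepu
  rule 2 (unconditioned shift): wehepu → vehepu
  rule 3 (unconditioned shift): vehepu → vehefu
  rule 4: no change — vehefu
  rule 5: no change — vehefu
  rule 6 (h-loss): vehefu → veefu
  ⇒ Vudilish veefu
If borrowed from Midena 'wehepu' after the early changes, it would undergo only the recent ones:
  rule 4 (palatalisation): no change (wehepu)
  rule 5 (debuccalisation): no change (wehepu)
  rule 6 (h-loss): wehepu → weepu
  ⇒ as a loan: weepu
Vudilish 'weepu' matches the loan outcome 'weepu', not the inherited 'veefu' — it skipped the early Vudilish changes, so it was borrowed from Midena.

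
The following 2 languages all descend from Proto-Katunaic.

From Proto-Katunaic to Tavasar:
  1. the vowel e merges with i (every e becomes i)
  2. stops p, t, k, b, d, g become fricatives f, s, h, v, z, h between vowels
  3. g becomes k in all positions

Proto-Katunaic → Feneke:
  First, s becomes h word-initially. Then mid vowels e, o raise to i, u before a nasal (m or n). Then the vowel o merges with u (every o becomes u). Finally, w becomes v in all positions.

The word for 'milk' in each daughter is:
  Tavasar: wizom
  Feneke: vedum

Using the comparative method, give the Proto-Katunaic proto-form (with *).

*wedom

Position 2: Tavasar has i, Feneke has e. Feneke preserves e here (none of its changes turn any other segment into e), so the proto-segment is *e.
Position 3: Tavasar has z, Feneke has d. Feneke preserves d here (none of its changes turn any other segment into d), so the proto-segment is *d.
Verify the candidate proto-form against each daughter:
Tavasar: *wedom
  wedom → widom   [vowel merger]
  widom → wizom   [intervocalic lenition]
  wizom (rule 3 does not apply)
  giving Tavasar wizom.
Feneke: *wedom > wedum > vedum  (by pre-nasal raising, unconditioned shift)
Only *wedom yields all of Tavasar wizom, Feneke vedum.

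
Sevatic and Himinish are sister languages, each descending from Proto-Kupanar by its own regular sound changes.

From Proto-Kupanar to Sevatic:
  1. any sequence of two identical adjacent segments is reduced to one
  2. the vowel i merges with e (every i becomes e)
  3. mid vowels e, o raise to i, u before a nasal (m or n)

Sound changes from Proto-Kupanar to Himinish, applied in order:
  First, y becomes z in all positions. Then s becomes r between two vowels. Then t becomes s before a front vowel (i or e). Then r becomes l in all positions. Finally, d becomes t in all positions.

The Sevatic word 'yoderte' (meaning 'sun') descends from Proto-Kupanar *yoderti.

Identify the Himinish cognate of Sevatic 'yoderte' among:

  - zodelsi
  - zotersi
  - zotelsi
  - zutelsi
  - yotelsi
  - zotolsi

zotelsi

Himinish: start from *yoderti.
  rule 1 (unconditioned shift): yoderti → zoderti
  rule 2: no change — zoderti
  rule 3 (palatalisation): zoderti → zodersi
  rule 4 (unconditioned shift): zodersi → zodelsi
  rule 5 (unconditioned shift): zodelsi → zotelsi
  ⇒ Himinish zotelsi
Among the options, 'zotelsi' alone shows every Himinish change applied in order.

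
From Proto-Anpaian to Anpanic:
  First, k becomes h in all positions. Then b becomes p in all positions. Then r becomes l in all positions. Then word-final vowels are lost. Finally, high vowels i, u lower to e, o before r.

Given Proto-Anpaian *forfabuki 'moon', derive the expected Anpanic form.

folfapuh

Anpanic: *forfabuki > forfabuhi > forfapuhi > folfapuhi > folfapuh  (by unconditioned shift, unconditioned shift, unconditioned shift, apocope)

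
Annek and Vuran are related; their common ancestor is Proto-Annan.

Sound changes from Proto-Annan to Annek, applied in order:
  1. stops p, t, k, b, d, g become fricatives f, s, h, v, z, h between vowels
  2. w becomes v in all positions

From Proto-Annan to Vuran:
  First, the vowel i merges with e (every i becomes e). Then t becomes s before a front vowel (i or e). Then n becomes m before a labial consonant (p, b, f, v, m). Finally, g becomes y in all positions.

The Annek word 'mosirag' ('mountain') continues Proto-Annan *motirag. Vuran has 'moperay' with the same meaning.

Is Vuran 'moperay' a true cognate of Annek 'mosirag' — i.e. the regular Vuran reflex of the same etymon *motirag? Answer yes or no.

Derive the expected Vuran reflex of *motirag:
Vuran: *motirag
  motirag → moterag   [vowel merger]
  moterag → moserag   [palatalisation]
  moserag (rule 3 does not apply)
  moserag → moseray   [unconditioned shift]
  giving Vuran moseray.
The regular Vuran reflex would be 'moseray', but the attested form is 'moperay'. The correspondence is irregular, so they are not cognates (the Vuran form has a different source).

no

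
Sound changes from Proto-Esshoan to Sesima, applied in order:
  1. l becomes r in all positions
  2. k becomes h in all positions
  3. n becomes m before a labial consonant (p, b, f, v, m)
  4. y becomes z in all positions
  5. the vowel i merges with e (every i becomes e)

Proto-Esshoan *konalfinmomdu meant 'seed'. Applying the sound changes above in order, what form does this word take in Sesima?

honarfemmomdu

Sesima: *konalfinmomdu
  konalfinmomdu → konarfinmomdu   [unconditioned shift]
  konarfinmomdu → honarfinmomdu   [unconditioned shift]
  honarfinmomdu → honarfimmomdu   [nasal place assimilation]
  honarfimmomdu (rule 4 does not apply)
  honarfimmomdu → honarfemmomdu   [vowel merger]
  giving Sesima honarfemmomdu.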